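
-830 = -830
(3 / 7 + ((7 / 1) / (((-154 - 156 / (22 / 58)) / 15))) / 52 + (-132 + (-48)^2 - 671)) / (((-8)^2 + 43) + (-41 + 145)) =3398253275 / 477567272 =7.12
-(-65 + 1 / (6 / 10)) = 190 / 3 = 63.33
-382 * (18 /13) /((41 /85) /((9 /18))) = -292230 /533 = -548.27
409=409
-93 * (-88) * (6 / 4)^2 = 18414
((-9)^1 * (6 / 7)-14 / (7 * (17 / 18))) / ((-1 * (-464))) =-585 / 27608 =-0.02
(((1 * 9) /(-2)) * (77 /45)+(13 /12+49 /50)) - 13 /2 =-3641 /300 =-12.14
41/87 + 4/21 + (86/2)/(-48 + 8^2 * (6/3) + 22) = 7477/6902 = 1.08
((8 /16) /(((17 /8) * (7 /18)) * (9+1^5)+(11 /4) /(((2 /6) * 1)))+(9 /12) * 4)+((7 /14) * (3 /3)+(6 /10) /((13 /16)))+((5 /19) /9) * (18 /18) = 113601899 /26431470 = 4.30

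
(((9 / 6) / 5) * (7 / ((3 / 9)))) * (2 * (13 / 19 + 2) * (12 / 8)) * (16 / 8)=9639 / 95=101.46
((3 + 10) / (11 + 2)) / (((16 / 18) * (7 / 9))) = 1.45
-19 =-19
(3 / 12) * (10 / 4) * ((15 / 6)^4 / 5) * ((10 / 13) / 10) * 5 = 3125 / 1664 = 1.88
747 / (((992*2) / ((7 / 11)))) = 5229 / 21824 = 0.24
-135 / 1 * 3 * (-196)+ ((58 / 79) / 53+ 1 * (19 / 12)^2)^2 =79386.35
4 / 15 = 0.27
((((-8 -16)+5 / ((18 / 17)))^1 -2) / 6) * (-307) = 1088.71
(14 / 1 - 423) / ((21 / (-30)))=4090 / 7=584.29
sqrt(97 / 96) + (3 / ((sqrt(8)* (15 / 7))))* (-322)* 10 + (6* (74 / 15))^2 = -1127* sqrt(2) + sqrt(582) / 24 + 21904 / 25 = -716.65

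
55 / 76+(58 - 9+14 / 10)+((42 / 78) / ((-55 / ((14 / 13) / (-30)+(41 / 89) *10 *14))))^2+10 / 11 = 613568666010150571 / 11702399278927500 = 52.43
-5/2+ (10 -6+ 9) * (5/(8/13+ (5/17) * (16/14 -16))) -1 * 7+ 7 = -115075/5808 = -19.81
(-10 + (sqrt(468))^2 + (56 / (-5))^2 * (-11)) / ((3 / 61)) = -468602 / 25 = -18744.08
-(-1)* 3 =3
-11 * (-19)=209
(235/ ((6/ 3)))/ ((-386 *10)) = -47/ 1544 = -0.03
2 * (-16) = -32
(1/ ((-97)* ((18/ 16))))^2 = 0.00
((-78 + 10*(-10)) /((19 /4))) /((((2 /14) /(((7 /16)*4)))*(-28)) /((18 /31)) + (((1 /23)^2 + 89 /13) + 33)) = -308474712 /295615471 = -1.04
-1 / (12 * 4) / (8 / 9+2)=-3 / 416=-0.01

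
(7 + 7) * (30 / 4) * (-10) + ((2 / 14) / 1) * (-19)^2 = -6989 / 7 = -998.43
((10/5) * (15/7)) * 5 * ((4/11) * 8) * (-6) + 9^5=4517973/77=58674.97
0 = 0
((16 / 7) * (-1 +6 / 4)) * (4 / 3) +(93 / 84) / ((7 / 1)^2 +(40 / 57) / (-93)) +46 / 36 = 184833533 / 65446668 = 2.82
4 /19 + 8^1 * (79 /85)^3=77398428 /11668375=6.63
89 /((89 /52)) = 52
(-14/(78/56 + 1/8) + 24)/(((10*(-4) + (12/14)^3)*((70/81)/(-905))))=112787073/286960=393.04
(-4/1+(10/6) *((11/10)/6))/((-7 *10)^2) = -19/25200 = -0.00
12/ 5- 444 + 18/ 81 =-19862/ 45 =-441.38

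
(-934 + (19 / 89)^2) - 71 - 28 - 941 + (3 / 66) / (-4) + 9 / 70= -48155074959 / 24396680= -1973.84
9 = 9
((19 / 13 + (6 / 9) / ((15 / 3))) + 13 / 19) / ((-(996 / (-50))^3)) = 0.00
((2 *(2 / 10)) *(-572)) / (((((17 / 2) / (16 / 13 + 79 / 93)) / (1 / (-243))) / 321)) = 9472496 / 128061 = 73.97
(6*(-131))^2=617796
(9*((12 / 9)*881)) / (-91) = -10572 / 91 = -116.18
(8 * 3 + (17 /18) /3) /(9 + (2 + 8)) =1313 /1026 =1.28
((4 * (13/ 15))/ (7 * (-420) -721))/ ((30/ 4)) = -104/ 823725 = -0.00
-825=-825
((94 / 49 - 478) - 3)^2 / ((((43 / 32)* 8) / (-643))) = -1417366507500 / 103243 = -13728451.40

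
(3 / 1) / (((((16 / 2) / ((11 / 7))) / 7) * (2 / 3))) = 99 / 16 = 6.19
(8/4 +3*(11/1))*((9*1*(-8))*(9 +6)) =-37800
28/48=0.58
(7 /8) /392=1 /448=0.00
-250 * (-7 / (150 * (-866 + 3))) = -35 / 2589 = -0.01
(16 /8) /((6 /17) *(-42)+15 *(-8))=-17 /1146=-0.01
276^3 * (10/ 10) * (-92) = -1934260992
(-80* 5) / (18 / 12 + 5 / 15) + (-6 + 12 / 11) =-2454 / 11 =-223.09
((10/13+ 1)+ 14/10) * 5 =206/13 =15.85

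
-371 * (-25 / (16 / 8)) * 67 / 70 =17755 / 4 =4438.75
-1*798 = -798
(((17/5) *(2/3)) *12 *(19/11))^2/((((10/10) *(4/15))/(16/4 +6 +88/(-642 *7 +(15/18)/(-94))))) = 82611.34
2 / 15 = 0.13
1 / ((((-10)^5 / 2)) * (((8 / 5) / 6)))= -3 / 40000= -0.00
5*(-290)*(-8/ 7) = 11600/ 7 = 1657.14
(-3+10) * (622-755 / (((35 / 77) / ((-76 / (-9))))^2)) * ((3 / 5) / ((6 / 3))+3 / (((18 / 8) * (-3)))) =4790303063 / 18225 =262842.42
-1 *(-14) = 14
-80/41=-1.95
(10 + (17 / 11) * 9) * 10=2630 / 11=239.09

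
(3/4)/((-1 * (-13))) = 3/52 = 0.06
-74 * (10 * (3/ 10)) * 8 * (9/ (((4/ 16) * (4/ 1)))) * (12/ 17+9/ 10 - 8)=8687304/ 85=102203.58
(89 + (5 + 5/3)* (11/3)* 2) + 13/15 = 6244/45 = 138.76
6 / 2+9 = 12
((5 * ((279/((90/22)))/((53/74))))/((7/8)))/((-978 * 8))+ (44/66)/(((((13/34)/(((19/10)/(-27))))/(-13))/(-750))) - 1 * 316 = -2469347089/1632771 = -1512.37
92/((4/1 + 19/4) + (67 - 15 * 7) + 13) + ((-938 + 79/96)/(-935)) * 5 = -68941/106080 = -0.65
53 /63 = 0.84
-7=-7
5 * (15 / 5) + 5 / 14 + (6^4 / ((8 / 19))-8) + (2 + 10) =43363 / 14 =3097.36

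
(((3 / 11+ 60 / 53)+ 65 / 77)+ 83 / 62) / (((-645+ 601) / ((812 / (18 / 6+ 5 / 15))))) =-78975033 / 3976060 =-19.86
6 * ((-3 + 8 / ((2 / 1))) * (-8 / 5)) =-48 / 5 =-9.60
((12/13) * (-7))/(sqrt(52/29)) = -42 * sqrt(377)/169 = -4.83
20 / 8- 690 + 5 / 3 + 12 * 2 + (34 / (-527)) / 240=-2462021 / 3720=-661.83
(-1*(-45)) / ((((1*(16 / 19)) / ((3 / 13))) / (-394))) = -505305 / 104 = -4858.70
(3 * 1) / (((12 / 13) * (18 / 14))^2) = 8281 / 3888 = 2.13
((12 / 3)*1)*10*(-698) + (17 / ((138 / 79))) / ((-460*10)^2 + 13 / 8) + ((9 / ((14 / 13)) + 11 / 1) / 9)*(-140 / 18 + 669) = -26497.85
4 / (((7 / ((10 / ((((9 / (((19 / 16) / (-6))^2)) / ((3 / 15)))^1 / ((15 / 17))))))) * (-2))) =-1805 / 822528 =-0.00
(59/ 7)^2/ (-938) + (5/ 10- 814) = -18696784/ 22981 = -813.58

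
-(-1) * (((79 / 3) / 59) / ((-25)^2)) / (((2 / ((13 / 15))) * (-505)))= -1027 / 1675968750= -0.00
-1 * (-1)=1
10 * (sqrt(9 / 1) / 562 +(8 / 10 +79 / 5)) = 46661 / 281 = 166.05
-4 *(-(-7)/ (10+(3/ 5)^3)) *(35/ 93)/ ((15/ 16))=-392000/ 356283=-1.10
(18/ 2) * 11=99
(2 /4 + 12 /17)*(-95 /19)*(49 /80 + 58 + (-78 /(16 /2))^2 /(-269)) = -351.27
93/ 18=5.17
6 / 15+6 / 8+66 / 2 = 683 / 20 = 34.15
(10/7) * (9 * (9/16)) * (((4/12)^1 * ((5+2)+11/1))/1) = 1215/28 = 43.39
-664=-664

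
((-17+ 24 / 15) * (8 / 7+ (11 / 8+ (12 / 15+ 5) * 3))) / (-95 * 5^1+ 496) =-20449 / 1400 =-14.61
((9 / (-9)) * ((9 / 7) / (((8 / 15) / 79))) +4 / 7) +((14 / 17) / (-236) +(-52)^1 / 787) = -1199478643 / 6314888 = -189.94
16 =16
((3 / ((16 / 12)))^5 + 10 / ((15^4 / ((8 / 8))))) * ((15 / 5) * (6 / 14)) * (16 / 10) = 597873173 / 5040000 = 118.63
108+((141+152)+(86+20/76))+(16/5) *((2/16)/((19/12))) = 46314/95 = 487.52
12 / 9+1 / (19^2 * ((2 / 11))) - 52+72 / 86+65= 1414373 / 93138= 15.19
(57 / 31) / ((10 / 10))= 57 / 31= 1.84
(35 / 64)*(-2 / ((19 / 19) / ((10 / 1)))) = -175 / 16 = -10.94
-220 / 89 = -2.47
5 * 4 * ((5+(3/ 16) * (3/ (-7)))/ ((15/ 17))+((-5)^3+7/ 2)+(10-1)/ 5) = -191729/ 84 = -2282.49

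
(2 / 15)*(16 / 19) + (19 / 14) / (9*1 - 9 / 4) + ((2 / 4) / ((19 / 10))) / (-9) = 5101 / 17955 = 0.28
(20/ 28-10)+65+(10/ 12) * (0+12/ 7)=400/ 7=57.14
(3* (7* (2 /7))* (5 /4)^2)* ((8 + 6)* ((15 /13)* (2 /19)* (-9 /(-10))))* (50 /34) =354375 /16796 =21.10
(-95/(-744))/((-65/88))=-209/1209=-0.17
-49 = -49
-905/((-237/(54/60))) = 3.44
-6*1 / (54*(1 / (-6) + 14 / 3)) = -2 / 81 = -0.02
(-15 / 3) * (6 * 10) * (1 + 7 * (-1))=1800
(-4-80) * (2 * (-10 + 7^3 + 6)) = -56952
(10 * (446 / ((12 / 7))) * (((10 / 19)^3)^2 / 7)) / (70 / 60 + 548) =0.01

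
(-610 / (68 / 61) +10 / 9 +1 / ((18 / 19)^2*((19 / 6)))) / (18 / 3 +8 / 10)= -626240 / 7803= -80.26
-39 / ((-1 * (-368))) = -39 / 368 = -0.11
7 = 7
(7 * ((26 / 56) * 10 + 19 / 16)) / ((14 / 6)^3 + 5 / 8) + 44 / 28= 186755 / 40306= 4.63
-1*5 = -5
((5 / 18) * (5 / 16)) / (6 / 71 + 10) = 1775 / 206208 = 0.01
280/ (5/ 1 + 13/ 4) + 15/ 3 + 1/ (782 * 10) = 10048733/ 258060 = 38.94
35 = 35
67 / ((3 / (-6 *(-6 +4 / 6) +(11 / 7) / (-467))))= 7007999 / 9807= 714.59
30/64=15/32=0.47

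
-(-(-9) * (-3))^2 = -729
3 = 3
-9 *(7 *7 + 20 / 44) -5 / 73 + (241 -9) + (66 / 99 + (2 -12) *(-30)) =210805 / 2409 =87.51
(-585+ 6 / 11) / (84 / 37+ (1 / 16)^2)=-60895488 / 236951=-257.00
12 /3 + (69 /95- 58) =-5061 /95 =-53.27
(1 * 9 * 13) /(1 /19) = 2223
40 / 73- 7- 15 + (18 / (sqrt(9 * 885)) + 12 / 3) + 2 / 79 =-100500 / 5767 + 2 * sqrt(885) / 295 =-17.23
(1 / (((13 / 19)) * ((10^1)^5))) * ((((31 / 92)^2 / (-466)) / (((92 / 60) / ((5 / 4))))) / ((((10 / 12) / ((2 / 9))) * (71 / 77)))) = -1405943 / 1674638625920000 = -0.00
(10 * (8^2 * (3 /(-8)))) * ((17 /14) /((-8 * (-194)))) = -255 /1358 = -0.19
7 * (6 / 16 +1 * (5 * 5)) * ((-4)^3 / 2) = -5684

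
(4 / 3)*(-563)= -2252 / 3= -750.67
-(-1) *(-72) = -72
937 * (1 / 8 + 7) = 53409 / 8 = 6676.12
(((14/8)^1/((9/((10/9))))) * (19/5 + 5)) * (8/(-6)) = -616/243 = -2.53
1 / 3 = 0.33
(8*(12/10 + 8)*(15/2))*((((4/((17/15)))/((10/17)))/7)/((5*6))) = 552/35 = 15.77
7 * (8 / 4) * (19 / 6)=133 / 3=44.33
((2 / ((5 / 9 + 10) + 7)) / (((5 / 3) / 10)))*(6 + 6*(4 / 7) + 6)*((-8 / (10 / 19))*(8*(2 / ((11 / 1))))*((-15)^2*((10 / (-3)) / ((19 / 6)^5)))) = 435356467200 / 792742643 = 549.18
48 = 48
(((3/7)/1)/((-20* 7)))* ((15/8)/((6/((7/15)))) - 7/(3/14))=223/2240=0.10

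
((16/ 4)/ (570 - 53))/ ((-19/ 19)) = -0.01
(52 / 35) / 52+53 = 1856 / 35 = 53.03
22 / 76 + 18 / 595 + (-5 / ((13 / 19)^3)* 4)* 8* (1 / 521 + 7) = -90509981342327 / 25880242570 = -3497.26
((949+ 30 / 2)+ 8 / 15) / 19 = 14468 / 285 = 50.76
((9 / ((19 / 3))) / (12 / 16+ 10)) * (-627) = -3564 / 43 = -82.88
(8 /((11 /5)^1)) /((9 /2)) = 80 /99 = 0.81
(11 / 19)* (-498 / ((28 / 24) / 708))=-23270544 / 133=-174966.50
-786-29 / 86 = -67625 / 86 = -786.34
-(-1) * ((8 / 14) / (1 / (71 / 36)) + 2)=197 / 63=3.13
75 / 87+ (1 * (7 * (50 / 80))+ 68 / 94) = 64993 / 10904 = 5.96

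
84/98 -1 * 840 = -839.14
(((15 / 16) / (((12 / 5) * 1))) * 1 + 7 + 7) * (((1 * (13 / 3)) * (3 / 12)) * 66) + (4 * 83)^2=14240375 / 128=111252.93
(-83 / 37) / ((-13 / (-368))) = -30544 / 481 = -63.50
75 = 75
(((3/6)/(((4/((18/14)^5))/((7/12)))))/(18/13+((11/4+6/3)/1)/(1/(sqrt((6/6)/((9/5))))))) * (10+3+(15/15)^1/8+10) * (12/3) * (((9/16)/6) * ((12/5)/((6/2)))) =-2300608089/9926271824+21046303629 * sqrt(5)/79410174592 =0.36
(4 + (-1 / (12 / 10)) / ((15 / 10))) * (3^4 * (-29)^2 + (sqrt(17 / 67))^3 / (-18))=234639 - 527 * sqrt(1139) / 727218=234638.98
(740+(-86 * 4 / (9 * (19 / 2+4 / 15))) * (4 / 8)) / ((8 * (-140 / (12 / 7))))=-32437 / 28714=-1.13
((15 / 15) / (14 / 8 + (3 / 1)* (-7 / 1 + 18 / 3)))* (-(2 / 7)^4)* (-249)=-15936 / 12005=-1.33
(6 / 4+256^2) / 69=131075 / 138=949.82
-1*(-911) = 911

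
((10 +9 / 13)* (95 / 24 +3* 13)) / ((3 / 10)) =716545 / 468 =1531.08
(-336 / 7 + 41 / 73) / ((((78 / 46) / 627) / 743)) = -12368454263 / 949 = -13033144.64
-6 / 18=-1 / 3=-0.33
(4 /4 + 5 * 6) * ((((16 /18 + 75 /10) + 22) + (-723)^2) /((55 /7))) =2041898173 /990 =2062523.41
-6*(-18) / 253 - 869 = -219749 / 253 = -868.57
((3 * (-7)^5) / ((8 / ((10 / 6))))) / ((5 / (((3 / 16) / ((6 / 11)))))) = -184877 / 256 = -722.18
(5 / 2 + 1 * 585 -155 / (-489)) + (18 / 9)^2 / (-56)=587.75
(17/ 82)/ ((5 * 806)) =17/ 330460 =0.00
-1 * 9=-9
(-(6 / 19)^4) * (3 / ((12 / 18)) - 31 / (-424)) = -314118 / 6907013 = -0.05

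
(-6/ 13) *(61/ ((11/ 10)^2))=-36600/ 1573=-23.27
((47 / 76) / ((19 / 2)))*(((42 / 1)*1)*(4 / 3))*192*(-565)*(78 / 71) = -11135255040 / 25631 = -434444.81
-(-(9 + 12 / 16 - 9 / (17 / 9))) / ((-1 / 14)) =-69.79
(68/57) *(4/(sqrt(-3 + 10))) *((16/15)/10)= 0.19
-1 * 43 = -43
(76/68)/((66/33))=19/34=0.56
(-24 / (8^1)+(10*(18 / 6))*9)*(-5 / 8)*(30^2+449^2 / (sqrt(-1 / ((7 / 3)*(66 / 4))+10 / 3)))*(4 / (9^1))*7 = -627987115*sqrt(44121) / 2292 - 467250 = -58019034.37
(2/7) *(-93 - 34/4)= -29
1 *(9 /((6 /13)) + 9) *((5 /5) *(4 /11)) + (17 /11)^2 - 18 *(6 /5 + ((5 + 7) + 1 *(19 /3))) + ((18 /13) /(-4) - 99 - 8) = -446.19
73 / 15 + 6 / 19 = 5.18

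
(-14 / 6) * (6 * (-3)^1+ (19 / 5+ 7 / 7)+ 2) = 392 / 15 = 26.13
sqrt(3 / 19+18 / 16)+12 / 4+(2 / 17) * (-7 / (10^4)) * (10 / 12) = sqrt(7410) / 76+305993 / 102000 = 4.13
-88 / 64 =-11 / 8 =-1.38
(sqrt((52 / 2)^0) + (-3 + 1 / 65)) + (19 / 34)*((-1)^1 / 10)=-9019 / 4420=-2.04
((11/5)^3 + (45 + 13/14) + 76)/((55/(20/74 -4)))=-16008621/1780625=-8.99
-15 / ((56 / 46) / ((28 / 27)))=-115 / 9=-12.78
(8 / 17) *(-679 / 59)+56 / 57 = -4.43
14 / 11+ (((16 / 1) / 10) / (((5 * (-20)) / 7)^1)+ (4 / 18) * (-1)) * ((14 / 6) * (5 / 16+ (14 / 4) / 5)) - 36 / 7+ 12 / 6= -255999 / 96250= -2.66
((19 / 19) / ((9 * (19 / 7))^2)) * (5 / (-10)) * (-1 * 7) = 343 / 58482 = 0.01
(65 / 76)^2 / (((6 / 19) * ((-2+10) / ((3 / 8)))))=0.11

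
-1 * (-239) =239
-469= -469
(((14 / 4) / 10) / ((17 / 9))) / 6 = 21 / 680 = 0.03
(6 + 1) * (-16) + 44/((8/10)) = -57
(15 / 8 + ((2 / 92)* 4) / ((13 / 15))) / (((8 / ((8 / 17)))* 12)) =1575 / 162656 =0.01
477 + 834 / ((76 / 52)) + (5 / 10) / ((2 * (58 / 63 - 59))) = 291328383 / 278084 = 1047.63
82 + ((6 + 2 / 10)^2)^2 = 974771 / 625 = 1559.63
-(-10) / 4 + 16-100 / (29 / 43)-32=-9383 / 58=-161.78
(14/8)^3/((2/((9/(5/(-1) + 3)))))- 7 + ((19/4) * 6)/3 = -9.56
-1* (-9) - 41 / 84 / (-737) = 9.00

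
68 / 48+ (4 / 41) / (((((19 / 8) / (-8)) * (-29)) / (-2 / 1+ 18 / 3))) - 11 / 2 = -1094671 / 271092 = -4.04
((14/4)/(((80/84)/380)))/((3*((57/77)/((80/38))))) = 75460/57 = 1323.86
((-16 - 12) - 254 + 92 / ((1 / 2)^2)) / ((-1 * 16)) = -43 / 8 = -5.38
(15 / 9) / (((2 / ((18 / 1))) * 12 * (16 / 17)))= 85 / 64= 1.33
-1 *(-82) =82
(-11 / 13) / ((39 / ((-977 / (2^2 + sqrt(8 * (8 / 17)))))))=182699 / 26364 - 10747 * sqrt(17) / 13182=3.57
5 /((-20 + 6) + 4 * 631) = 0.00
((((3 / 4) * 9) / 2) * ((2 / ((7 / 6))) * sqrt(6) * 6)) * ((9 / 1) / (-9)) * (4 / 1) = -972 * sqrt(6) / 7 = -340.13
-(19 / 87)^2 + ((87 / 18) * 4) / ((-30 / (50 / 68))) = -134219 / 257346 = -0.52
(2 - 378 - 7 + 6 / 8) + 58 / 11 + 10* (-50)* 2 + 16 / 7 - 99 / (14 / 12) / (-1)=-397269 / 308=-1289.83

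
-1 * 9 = -9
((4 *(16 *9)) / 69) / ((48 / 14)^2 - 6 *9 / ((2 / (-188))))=784 / 477825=0.00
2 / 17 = 0.12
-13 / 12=-1.08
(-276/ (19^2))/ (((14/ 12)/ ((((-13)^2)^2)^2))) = -1350850073976/ 2527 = -534566709.13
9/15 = 3/5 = 0.60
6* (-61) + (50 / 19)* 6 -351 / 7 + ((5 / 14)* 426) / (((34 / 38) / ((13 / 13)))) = -520734 / 2261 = -230.31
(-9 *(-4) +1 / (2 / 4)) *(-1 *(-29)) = 1102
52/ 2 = 26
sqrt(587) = 24.23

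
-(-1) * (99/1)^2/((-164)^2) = 9801/26896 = 0.36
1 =1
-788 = -788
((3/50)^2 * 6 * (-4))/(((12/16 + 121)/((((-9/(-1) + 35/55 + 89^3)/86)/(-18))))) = 9305718/28793875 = 0.32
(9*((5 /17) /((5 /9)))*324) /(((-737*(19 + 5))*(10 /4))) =-2187 /62645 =-0.03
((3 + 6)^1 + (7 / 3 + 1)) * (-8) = -296 / 3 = -98.67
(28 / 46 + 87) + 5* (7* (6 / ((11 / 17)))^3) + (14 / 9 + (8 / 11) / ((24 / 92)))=7713786335 / 275517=27997.50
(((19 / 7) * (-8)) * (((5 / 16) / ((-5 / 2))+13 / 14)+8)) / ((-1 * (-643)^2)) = 9367 / 20259001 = 0.00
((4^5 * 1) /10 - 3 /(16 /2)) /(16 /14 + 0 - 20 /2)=-28567 /2480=-11.52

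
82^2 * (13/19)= 87412/19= 4600.63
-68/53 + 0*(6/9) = -68/53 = -1.28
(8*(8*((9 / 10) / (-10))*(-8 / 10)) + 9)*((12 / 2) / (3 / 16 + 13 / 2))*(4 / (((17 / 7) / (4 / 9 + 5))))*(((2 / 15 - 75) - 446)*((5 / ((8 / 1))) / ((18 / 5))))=-450216312 / 45475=-9900.30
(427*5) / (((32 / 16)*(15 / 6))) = 427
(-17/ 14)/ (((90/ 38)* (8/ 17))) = -5491/ 5040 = -1.09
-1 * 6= -6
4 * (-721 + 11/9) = -25912/9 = -2879.11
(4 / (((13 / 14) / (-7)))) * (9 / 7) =-504 / 13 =-38.77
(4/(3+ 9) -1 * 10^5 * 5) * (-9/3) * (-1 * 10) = -14999990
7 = 7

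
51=51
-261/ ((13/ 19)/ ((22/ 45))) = -12122/ 65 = -186.49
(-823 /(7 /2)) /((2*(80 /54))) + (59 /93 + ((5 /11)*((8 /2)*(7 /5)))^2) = -227638633 /3150840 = -72.25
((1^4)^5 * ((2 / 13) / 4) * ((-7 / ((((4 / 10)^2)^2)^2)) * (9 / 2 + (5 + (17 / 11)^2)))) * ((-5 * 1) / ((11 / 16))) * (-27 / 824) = -1062017578125 / 912491008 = -1163.87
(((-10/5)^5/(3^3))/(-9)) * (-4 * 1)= -128/243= -0.53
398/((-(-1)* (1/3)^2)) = 3582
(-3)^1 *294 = -882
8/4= 2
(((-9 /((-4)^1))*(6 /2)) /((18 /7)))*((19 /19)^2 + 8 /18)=91 /24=3.79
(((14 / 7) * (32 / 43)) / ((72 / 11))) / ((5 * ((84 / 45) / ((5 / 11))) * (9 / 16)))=160 / 8127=0.02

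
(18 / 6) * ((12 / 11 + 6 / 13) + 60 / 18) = 2096 / 143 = 14.66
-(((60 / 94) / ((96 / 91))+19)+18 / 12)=-21.11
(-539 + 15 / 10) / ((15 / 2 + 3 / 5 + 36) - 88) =12.24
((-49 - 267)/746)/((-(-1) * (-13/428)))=13.95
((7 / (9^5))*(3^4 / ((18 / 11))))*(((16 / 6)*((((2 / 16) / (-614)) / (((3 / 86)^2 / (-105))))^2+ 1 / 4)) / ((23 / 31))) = 6.51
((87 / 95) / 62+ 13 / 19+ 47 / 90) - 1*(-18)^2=-8555252 / 26505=-322.78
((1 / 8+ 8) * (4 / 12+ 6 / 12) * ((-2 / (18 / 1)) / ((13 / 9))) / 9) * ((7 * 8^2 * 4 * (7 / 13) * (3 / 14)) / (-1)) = 1400 / 117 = 11.97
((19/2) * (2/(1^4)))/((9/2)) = 4.22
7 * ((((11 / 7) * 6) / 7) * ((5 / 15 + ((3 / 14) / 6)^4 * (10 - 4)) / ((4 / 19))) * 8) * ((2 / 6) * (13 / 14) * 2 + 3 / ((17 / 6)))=38475826367 / 192003168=200.39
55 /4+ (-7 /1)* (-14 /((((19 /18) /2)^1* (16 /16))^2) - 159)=1478.57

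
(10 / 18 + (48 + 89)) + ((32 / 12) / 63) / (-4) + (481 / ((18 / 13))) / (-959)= 7104145 / 51786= 137.18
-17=-17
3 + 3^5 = 246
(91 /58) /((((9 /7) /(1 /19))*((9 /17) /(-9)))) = -10829 /9918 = -1.09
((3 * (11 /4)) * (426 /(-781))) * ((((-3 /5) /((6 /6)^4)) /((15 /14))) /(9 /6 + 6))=42 /125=0.34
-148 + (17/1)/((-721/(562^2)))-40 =-5504896/721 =-7635.08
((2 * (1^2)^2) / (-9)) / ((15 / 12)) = -8 / 45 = -0.18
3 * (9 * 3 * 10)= 810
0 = 0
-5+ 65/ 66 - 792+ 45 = -49567/ 66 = -751.02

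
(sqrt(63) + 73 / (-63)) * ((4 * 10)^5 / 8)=-934400000 / 63 + 38400000 * sqrt(7)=86765104.31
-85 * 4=-340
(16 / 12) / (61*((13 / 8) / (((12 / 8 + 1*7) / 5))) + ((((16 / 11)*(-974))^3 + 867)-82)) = -362032 / 772088097149031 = -0.00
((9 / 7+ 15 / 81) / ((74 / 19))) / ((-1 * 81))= -2641 / 566433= -0.00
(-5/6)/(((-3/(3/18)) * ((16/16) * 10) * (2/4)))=1/108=0.01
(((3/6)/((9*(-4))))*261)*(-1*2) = 29/4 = 7.25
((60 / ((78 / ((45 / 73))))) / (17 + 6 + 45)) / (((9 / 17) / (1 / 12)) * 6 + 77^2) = 225 / 192535018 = 0.00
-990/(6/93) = -15345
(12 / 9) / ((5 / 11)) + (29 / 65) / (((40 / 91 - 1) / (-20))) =4808 / 255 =18.85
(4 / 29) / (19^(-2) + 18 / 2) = 722 / 47125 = 0.02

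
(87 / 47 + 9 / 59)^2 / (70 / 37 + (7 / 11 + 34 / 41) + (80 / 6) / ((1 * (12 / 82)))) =4636019451888 / 109095830918407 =0.04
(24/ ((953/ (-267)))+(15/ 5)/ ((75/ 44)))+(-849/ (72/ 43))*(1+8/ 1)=-870725419/ 190600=-4568.34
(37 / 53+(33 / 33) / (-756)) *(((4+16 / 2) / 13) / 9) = 27919 / 390663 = 0.07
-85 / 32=-2.66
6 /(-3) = -2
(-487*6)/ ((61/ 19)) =-55518/ 61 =-910.13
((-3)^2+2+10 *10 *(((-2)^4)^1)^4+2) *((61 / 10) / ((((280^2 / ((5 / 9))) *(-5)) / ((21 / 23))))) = -399770393 / 7728000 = -51.73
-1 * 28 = -28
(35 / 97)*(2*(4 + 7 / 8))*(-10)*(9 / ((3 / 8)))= -81900 / 97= -844.33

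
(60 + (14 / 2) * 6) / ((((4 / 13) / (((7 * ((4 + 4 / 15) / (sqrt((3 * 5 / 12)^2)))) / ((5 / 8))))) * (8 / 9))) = 1782144 / 125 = 14257.15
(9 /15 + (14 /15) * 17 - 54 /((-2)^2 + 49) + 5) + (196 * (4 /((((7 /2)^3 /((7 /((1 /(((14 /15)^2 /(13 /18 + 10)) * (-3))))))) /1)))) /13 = 179997568 /9973275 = 18.05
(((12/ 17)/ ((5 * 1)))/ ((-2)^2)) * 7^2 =147/ 85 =1.73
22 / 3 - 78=-212 / 3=-70.67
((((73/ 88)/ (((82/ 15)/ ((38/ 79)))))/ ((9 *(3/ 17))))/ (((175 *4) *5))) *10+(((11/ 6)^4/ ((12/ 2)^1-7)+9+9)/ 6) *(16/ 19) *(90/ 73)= 11872926803/ 10235499120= 1.16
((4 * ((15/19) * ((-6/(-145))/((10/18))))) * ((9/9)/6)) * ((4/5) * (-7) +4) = -864/13775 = -0.06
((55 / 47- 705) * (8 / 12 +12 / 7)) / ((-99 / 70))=16540000 / 13959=1184.90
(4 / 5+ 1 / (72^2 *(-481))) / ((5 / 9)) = 9974011 / 6926400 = 1.44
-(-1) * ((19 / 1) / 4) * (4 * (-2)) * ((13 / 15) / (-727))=0.05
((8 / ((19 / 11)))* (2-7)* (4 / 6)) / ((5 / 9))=-528 / 19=-27.79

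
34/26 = 17/13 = 1.31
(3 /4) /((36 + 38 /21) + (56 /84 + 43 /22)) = 693 /37358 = 0.02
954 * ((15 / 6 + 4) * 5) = 31005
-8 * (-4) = 32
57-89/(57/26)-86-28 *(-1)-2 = -2485/57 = -43.60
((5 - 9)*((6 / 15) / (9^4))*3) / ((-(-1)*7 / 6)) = -16 / 25515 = -0.00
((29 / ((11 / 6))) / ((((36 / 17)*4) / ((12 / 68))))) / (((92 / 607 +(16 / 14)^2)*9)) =862547 / 34337952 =0.03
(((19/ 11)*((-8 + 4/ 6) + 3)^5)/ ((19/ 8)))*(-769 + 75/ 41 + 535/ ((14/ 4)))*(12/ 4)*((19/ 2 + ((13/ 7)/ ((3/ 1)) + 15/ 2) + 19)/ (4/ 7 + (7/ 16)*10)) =292888560184064/ 19318257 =15161231.17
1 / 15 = 0.07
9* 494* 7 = 31122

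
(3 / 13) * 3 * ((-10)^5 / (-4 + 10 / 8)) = 3600000 / 143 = 25174.83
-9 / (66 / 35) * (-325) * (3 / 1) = 102375 / 22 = 4653.41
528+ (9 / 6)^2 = 2121 / 4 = 530.25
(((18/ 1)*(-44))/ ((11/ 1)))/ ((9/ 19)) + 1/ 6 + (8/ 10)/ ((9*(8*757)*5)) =-25861012/ 170325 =-151.83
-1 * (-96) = 96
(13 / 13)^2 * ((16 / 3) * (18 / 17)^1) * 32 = 3072 / 17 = 180.71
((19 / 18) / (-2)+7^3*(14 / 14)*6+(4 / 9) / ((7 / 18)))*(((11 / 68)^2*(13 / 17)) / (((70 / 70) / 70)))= 4080133915 / 1414944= 2883.60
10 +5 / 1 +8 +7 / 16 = 375 / 16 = 23.44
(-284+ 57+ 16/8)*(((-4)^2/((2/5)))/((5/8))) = -14400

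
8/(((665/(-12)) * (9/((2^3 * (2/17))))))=-512/33915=-0.02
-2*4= -8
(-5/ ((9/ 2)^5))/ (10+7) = -160/ 1003833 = -0.00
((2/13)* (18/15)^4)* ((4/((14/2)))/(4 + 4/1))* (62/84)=0.02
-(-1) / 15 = 1 / 15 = 0.07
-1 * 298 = -298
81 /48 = 27 /16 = 1.69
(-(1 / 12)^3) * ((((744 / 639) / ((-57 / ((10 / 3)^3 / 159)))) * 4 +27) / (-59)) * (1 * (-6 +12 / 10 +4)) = -1406283451 / 6642340128720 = -0.00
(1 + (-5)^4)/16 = 39.12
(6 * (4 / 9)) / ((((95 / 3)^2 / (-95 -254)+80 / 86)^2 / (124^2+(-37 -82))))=10776.24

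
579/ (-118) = -579/ 118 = -4.91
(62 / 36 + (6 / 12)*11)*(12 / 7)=260 / 21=12.38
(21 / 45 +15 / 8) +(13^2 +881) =1052.34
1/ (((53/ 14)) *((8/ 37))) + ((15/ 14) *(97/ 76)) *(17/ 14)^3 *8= 402496637/ 19342456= 20.81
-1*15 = -15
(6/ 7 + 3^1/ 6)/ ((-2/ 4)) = -19/ 7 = -2.71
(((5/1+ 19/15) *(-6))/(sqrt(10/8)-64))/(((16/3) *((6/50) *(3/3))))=235 *sqrt(5)/32758+ 15040/16379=0.93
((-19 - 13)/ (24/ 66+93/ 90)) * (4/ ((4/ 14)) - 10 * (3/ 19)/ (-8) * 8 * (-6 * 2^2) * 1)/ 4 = 1198560/ 8759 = 136.84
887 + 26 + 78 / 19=17425 / 19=917.11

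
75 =75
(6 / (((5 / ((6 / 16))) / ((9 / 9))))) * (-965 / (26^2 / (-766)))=665271 / 1352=492.06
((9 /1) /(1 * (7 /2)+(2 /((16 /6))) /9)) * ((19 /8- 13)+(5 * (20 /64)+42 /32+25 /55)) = -8667 /473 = -18.32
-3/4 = -0.75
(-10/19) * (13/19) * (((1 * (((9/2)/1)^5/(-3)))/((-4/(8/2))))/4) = -1279395/23104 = -55.38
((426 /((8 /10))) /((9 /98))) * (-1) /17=-17395 /51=-341.08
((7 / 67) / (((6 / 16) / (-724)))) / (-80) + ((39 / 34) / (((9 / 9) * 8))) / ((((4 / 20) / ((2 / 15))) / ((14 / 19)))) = 3365383 / 1298460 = 2.59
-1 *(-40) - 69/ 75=977/ 25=39.08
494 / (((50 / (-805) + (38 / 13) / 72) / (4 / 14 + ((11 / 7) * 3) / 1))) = -186109560 / 1621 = -114811.57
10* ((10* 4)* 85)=34000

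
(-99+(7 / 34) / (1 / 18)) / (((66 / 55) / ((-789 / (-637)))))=-1065150 / 10829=-98.36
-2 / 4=-1 / 2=-0.50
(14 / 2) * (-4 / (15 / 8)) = -224 / 15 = -14.93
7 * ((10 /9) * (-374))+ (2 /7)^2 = -1282784 /441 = -2908.81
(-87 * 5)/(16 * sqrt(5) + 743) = -323205/550769 + 6960 * sqrt(5)/550769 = -0.56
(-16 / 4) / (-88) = 0.05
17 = 17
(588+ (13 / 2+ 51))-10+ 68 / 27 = 34453 / 54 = 638.02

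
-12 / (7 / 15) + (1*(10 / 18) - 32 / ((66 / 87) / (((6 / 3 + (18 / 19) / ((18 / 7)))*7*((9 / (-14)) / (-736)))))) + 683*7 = 4755.23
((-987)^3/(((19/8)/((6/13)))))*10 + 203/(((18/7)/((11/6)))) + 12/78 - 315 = -49844413525499/26676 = -1868511528.17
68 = 68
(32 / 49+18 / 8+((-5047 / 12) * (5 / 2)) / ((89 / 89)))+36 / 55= -67778219 / 64680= -1047.90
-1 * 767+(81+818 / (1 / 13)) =9948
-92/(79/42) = -3864/79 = -48.91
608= 608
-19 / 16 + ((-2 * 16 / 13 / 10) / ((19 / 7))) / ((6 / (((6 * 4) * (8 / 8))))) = -30633 / 19760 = -1.55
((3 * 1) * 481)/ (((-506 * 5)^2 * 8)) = 0.00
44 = 44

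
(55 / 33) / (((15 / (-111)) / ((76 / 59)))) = -2812 / 177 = -15.89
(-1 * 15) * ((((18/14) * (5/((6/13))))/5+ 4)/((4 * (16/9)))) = -12825/896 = -14.31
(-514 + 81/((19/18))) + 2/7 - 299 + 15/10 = -734.48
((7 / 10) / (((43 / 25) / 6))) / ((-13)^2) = 0.01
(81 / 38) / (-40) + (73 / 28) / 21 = 15833 / 223440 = 0.07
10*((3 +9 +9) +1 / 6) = 635 / 3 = 211.67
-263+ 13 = -250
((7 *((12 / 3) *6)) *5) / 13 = 840 / 13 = 64.62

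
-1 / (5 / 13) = -13 / 5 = -2.60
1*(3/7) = 0.43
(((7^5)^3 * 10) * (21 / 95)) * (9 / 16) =897289125379227 / 152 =5903217930126.49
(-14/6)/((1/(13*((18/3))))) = -182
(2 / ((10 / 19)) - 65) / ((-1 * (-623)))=-306 / 3115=-0.10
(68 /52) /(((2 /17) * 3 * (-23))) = -289 /1794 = -0.16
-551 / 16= -34.44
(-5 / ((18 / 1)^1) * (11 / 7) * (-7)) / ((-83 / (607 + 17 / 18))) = -601865 / 26892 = -22.38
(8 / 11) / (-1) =-8 / 11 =-0.73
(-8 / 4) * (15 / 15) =-2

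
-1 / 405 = -0.00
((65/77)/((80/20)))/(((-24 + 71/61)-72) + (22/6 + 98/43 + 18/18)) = -511485/213015572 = -0.00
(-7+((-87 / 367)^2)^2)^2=16111376527380710565796 / 329100478707380211841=48.96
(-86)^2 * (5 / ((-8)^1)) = -4622.50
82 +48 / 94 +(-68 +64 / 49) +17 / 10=403411 / 23030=17.52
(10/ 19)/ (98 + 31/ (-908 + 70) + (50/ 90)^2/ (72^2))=1759397760/ 327476400209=0.01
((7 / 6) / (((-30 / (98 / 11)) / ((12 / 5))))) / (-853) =686 / 703725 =0.00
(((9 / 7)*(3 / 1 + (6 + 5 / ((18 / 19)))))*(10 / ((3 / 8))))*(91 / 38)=66820 / 57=1172.28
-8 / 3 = -2.67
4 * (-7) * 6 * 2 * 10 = -3360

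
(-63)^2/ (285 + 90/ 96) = 21168/ 1525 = 13.88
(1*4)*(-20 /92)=-20 /23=-0.87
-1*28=-28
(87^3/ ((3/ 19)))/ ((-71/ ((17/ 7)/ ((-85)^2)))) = -4170519/ 211225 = -19.74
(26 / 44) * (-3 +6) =39 / 22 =1.77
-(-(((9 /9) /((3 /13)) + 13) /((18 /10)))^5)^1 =1188137600000 /14348907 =82803.35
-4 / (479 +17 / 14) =-56 / 6723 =-0.01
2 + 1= 3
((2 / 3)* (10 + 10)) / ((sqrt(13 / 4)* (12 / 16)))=320* sqrt(13) / 117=9.86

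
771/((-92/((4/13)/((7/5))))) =-3855/2093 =-1.84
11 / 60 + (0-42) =-2509 / 60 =-41.82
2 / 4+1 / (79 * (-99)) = 7819 / 15642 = 0.50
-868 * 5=-4340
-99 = -99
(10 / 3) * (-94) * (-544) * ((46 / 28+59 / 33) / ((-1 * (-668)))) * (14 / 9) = 202626400 / 148797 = 1361.76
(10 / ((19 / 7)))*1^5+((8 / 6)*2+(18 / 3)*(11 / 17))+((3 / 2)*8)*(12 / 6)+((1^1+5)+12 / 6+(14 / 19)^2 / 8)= 1557611 / 36822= 42.30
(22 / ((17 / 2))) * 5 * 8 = 1760 / 17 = 103.53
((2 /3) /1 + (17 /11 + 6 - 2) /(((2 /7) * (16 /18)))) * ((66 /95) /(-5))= -11881 /3800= -3.13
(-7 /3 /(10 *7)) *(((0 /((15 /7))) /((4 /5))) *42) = 0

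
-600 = -600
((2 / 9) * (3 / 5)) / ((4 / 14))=7 / 15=0.47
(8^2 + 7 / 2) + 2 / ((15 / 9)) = 687 / 10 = 68.70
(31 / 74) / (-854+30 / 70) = -217 / 442150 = -0.00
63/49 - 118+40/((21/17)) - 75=-478/3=-159.33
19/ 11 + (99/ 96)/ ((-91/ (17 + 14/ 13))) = 633959/ 416416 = 1.52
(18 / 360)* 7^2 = 49 / 20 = 2.45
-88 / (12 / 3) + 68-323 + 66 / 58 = -8000 / 29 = -275.86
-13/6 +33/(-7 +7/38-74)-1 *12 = -268559/18426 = -14.58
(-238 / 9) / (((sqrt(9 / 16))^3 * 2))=-7616 / 243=-31.34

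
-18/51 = -6/17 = -0.35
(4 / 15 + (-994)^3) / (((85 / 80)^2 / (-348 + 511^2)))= -983451621455971328 / 4335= -226863119136325.57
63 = 63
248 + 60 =308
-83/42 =-1.98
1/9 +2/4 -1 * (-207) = 3737/18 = 207.61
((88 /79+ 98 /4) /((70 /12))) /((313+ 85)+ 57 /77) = 133551 /12127685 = 0.01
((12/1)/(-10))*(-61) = 366/5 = 73.20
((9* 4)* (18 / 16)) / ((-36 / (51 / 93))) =-153 / 248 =-0.62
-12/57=-4/19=-0.21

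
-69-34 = -103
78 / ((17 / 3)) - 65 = -871 / 17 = -51.24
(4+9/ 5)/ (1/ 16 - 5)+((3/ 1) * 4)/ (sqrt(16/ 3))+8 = 12.02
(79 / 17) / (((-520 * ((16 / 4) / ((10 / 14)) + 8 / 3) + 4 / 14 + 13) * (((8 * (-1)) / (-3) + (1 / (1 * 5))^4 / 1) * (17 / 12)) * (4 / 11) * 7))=-14664375 / 130117908931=-0.00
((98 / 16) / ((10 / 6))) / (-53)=-147 / 2120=-0.07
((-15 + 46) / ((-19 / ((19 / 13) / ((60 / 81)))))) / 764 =-837 / 198640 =-0.00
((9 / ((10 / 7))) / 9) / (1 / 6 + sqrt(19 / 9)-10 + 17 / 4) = -938 / 6975-56 * sqrt(19) / 6975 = -0.17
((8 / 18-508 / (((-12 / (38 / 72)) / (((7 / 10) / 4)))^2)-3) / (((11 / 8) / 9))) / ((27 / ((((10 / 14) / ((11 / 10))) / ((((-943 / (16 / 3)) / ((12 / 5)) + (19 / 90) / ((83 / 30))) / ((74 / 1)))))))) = 0.41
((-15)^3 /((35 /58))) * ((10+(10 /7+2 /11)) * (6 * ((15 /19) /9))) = -350001000 /10241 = -34176.45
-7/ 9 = -0.78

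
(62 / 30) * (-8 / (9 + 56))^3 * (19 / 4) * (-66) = 1658624 / 1373125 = 1.21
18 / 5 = 3.60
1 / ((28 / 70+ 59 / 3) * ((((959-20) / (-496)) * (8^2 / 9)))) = -1395 / 376852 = -0.00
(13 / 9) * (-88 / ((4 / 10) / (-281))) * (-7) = -5625620 / 9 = -625068.89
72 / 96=3 / 4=0.75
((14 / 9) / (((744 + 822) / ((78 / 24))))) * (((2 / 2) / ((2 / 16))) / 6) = 91 / 21141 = 0.00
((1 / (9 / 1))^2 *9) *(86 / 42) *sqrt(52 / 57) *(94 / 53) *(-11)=-88924 *sqrt(741) / 570969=-4.24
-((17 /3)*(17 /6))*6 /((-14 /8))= 1156 /21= 55.05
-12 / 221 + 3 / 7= 0.37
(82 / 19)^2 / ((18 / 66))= 73964 / 1083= 68.30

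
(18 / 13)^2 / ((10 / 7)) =1134 / 845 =1.34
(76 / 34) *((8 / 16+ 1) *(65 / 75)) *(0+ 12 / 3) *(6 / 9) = 1976 / 255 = 7.75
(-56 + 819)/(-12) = -763/12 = -63.58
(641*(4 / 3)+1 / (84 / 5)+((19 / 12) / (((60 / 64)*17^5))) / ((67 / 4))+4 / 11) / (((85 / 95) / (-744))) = -1328127196370882686 / 1867885777065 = -711032.34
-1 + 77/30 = 47/30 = 1.57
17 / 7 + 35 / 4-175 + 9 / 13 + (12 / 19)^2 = -21383403 / 131404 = -162.73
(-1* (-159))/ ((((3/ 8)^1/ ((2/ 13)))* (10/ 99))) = 645.78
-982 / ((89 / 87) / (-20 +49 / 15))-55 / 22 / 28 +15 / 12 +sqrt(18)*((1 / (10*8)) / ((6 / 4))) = sqrt(2) / 40 +400315693 / 24920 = 16064.07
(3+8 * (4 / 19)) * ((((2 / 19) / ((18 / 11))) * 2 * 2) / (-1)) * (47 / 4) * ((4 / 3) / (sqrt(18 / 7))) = -92026 * sqrt(14) / 29241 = -11.78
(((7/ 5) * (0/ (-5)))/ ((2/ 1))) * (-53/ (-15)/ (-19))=0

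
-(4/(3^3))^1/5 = -4/135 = -0.03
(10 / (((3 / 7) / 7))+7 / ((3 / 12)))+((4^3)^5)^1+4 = 3221226058 / 3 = 1073742019.33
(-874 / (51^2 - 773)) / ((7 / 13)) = -5681 / 6398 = -0.89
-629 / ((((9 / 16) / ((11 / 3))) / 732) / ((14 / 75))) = -378164864 / 675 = -560244.24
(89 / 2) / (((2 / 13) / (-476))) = -137683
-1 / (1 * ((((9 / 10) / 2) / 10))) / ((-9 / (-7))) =-1400 / 81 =-17.28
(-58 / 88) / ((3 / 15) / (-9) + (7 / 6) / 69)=30015 / 242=124.03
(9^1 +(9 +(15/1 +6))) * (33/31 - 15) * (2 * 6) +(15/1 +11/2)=-403081/62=-6501.31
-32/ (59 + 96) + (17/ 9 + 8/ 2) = 7927/ 1395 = 5.68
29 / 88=0.33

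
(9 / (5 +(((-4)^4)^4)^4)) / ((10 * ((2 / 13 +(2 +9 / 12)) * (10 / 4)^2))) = 104 / 713647741736968166430132857252736110147375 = 0.00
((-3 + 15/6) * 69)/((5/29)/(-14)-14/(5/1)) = 23345/1903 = 12.27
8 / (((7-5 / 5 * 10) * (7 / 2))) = -16 / 21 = -0.76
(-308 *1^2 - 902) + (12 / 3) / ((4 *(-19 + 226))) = -250469 / 207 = -1210.00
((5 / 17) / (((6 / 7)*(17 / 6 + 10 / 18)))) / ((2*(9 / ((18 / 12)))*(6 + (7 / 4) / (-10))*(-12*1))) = -175 / 1449726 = -0.00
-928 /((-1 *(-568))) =-116 /71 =-1.63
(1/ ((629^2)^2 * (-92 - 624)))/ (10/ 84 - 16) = 21/ 37377602605170466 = 0.00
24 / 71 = 0.34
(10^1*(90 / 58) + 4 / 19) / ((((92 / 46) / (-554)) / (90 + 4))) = -225645308 / 551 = -409519.62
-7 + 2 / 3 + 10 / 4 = -23 / 6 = -3.83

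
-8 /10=-4 /5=-0.80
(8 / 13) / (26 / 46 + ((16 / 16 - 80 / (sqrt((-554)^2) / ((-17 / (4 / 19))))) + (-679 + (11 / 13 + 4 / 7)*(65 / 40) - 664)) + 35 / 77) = -31396288 / 67702987651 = -0.00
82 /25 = 3.28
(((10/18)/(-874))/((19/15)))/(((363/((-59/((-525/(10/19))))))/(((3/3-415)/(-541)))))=-590/9428936979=-0.00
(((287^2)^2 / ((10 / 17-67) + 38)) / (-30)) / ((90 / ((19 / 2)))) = 313063235429 / 372600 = 840212.66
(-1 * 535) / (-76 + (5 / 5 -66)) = 535 / 141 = 3.79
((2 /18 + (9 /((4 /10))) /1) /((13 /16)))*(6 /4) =1628 /39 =41.74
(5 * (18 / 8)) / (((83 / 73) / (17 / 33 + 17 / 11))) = 18615 / 913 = 20.39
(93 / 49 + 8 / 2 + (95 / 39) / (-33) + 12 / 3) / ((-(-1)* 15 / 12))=495632 / 63063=7.86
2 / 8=1 / 4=0.25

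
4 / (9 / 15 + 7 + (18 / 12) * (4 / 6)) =20 / 43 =0.47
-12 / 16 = -3 / 4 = -0.75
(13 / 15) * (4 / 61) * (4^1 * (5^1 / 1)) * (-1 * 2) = -416 / 183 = -2.27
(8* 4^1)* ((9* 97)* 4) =111744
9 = 9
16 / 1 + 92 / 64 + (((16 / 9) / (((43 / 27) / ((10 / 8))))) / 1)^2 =573471 / 29584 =19.38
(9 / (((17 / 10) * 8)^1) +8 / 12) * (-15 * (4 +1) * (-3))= 20325 / 68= 298.90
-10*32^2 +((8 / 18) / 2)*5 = -92150 / 9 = -10238.89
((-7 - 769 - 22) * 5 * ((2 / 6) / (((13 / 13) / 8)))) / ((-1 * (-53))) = -10640 / 53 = -200.75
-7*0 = 0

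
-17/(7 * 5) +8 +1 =298/35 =8.51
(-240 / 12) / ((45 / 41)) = -164 / 9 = -18.22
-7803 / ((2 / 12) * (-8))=5852.25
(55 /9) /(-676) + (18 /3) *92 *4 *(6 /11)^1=80600227 /66924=1204.35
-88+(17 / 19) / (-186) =-311009 / 3534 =-88.00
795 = 795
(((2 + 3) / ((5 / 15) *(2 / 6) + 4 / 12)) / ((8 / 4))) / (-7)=-0.80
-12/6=-2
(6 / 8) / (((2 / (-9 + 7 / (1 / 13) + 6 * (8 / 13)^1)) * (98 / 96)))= 20052 / 637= 31.48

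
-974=-974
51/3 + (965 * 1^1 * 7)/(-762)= 6199/762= 8.14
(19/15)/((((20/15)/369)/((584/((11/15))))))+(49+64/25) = 76784629/275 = 279216.83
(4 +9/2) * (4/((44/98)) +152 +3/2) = 60741/44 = 1380.48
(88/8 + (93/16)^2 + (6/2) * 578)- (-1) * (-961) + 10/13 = 2724149/3328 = 818.55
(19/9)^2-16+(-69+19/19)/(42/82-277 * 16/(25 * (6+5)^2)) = 572624855/9573147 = 59.82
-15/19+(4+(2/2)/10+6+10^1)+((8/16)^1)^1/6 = 22109/1140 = 19.39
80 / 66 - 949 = -31277 / 33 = -947.79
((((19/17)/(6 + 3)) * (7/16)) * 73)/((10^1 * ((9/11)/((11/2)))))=1174789/440640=2.67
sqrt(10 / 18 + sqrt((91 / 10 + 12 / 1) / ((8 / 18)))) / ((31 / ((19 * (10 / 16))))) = 1.05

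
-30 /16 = -15 /8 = -1.88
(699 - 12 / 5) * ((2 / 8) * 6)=10449 / 10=1044.90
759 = 759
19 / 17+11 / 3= 244 / 51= 4.78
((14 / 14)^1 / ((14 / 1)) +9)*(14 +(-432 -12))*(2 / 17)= -54610 / 119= -458.91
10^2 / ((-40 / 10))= -25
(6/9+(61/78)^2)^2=60481729/37015056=1.63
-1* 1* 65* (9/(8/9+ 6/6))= -5265/17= -309.71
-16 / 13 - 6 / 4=-71 / 26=-2.73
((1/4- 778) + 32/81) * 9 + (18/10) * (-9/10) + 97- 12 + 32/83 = -516358439/74700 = -6912.43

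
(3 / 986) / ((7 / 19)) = 57 / 6902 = 0.01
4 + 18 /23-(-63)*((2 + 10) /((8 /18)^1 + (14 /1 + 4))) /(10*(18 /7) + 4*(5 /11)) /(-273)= 125667949 /26306020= 4.78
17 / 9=1.89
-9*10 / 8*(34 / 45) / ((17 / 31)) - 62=-155 / 2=-77.50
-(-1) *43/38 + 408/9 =5297/114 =46.46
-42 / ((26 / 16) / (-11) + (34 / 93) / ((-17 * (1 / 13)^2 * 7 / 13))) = 2406096 / 395135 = 6.09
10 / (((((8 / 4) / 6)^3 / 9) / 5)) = 12150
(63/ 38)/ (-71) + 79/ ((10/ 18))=1917963/ 13490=142.18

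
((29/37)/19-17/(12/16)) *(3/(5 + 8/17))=-811189/65379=-12.41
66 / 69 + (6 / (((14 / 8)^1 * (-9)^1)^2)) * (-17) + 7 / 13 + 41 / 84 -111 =-173148971 / 1582308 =-109.43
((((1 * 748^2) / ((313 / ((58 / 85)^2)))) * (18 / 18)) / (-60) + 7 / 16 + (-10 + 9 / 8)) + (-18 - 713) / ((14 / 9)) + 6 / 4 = -6451237087 / 13146000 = -490.74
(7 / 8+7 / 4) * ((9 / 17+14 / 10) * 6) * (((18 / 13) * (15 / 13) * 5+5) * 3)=3401811 / 2873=1184.06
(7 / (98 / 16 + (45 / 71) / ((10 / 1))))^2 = 15808576 / 12355225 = 1.28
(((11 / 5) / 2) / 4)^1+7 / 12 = 103 / 120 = 0.86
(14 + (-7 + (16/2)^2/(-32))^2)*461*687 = 30087165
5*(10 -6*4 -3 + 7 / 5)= -78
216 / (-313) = -216 / 313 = -0.69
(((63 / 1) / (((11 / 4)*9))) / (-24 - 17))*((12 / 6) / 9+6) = -1568 / 4059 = -0.39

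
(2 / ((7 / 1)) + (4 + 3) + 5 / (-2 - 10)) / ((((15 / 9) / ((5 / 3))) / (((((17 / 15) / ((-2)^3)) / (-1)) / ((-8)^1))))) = -9809 / 80640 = -0.12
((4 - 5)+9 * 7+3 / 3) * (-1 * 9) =-567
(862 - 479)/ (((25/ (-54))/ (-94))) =1944108/ 25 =77764.32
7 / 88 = 0.08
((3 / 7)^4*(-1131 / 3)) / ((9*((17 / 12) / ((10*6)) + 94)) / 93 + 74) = -227195280 / 1484435057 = -0.15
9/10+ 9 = 99/10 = 9.90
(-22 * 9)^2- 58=39146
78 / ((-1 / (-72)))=5616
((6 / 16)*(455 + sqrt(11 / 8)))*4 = 3*sqrt(22) / 8 + 1365 / 2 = 684.26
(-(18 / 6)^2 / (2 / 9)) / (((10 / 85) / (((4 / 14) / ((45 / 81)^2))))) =-111537 / 350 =-318.68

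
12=12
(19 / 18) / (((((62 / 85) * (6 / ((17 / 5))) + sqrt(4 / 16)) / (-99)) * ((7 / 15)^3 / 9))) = -5178.05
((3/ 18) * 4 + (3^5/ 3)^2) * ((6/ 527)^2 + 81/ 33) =1587305055/ 98549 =16106.76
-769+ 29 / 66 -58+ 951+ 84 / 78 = 107693 / 858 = 125.52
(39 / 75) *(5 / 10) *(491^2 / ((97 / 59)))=184909127 / 4850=38125.59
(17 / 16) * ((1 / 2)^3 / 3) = 17 / 384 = 0.04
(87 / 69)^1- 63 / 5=-1304 / 115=-11.34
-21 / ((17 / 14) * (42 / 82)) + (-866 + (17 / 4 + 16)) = -59807 / 68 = -879.51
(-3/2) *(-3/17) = 9/34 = 0.26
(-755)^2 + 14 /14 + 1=570027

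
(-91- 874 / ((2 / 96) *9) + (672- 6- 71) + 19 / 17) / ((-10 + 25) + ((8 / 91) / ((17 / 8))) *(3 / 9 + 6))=-19288997 / 70831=-272.32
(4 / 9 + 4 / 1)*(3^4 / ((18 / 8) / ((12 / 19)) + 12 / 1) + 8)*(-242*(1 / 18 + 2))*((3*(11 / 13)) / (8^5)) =-33734195 / 14916096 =-2.26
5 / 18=0.28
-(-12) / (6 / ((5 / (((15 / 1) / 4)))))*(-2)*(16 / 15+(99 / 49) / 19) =-262096 / 41895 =-6.26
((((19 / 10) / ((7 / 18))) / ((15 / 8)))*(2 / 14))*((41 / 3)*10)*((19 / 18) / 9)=118408 / 19845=5.97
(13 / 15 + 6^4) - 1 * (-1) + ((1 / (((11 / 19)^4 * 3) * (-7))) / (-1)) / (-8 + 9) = 665289507 / 512435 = 1298.29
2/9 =0.22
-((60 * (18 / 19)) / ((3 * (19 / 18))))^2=-41990400 / 130321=-322.21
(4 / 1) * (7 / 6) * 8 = 112 / 3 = 37.33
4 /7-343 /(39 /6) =-4750 /91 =-52.20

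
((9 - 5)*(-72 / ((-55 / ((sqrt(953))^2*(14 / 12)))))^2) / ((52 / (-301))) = -1928905133904 / 39325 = -49050353.06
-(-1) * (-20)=-20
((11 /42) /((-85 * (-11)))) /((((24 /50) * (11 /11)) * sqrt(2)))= 5 * sqrt(2) /17136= 0.00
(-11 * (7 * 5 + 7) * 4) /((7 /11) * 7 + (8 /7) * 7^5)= -2904 /30191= -0.10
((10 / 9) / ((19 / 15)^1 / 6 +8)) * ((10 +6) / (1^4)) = 1600 / 739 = 2.17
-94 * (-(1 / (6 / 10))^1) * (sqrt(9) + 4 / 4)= 626.67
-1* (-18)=18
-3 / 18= -0.17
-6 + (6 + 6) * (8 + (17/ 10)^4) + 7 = 493063/ 2500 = 197.23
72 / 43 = 1.67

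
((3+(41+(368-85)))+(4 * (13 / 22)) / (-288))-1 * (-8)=530627 / 1584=334.99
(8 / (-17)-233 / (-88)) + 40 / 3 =15.51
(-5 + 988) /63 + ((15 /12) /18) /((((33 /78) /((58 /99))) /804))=2124959 /22869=92.92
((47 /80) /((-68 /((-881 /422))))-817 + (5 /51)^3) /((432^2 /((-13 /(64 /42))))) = 1331761076178169 /35659001222922240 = 0.04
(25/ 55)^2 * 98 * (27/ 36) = 3675/ 242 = 15.19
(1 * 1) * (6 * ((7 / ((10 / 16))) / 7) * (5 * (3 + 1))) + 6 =198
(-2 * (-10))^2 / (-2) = -200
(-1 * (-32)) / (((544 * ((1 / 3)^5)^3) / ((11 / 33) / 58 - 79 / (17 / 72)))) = -4733680504455 / 16762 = -282405470.97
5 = 5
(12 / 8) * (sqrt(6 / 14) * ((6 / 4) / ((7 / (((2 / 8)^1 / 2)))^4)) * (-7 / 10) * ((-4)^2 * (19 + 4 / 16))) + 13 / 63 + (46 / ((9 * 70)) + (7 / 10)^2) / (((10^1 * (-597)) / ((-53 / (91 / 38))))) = 356697329 / 1711300500-99 * sqrt(21) / 14049280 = 0.21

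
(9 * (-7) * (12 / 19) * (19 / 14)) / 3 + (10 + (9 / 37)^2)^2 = 155905543 / 1874161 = 83.19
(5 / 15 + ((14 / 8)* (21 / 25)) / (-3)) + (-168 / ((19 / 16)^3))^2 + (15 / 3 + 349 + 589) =155363111893693 / 14113764300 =11007.91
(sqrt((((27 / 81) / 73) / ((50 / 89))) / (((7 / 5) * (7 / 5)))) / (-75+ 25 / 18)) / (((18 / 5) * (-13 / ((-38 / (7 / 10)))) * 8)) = -19 * sqrt(38982) / 29574636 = -0.00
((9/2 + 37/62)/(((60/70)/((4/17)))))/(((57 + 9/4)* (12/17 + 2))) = 56/6417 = 0.01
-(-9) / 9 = 1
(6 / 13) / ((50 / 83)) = 249 / 325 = 0.77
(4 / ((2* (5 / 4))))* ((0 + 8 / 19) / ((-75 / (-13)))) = 832 / 7125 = 0.12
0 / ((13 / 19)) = 0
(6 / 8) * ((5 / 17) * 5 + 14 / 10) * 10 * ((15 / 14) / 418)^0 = 366 / 17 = 21.53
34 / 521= 0.07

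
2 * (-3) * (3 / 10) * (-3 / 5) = 27 / 25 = 1.08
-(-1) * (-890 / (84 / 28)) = -296.67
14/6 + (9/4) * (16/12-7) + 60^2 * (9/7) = 387925/84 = 4618.15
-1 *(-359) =359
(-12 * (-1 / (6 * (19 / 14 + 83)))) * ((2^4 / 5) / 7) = 64 / 5905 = 0.01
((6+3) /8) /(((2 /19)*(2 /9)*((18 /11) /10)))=9405 /32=293.91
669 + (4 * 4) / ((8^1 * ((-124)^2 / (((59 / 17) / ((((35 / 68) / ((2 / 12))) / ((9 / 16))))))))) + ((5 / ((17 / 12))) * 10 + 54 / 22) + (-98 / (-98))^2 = 284899784459 / 402543680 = 707.75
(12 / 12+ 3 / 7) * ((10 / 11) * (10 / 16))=125 / 154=0.81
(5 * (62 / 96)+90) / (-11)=-4475 / 528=-8.48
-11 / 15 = -0.73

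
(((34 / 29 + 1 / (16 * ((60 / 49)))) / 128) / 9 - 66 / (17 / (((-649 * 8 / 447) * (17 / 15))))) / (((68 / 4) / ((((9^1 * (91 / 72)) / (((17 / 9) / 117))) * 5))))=866767940848173 / 81839325184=10591.09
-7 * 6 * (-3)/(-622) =-63/311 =-0.20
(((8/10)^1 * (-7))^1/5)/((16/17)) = -119/100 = -1.19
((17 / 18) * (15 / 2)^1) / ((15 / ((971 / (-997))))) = -16507 / 35892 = -0.46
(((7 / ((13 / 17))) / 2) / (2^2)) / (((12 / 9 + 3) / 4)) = 357 / 338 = 1.06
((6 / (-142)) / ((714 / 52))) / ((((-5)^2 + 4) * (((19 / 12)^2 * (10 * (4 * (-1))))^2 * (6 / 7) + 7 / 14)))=-702 / 57023632321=-0.00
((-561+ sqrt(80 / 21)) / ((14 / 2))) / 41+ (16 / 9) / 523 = -2636035 / 1350909+ 4 * sqrt(105) / 6027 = -1.94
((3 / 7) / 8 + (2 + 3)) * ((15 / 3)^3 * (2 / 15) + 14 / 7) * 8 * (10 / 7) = 22640 / 21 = 1078.10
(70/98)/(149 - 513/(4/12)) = -1/1946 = -0.00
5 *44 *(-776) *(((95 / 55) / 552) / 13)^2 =-175085 / 17701398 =-0.01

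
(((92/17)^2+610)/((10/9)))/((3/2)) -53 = 477677/1445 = 330.57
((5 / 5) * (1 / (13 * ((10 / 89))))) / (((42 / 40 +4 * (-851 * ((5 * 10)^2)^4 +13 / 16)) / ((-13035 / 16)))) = 1160115 / 276574999999999991056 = 0.00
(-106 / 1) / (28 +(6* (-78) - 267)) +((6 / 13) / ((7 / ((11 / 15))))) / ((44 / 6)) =7193 / 45955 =0.16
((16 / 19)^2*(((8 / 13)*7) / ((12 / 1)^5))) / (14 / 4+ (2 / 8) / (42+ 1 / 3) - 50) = -7112 / 26935083981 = -0.00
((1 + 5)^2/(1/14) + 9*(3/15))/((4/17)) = 42993/20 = 2149.65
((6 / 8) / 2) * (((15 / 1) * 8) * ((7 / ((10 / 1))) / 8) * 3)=189 / 16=11.81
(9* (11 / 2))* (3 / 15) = 9.90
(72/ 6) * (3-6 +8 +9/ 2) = 114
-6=-6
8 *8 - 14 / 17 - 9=921 / 17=54.18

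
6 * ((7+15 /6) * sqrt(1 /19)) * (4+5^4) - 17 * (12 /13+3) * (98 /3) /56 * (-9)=18207 /52+1887 * sqrt(19)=8575.38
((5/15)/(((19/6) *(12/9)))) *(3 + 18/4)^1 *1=45/76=0.59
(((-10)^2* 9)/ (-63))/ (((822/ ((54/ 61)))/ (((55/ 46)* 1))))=-24750/ 1345477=-0.02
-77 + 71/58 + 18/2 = -3873/58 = -66.78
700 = 700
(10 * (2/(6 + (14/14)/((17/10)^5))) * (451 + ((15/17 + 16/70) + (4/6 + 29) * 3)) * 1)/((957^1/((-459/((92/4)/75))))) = -617137082428950/221335256989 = -2788.25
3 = 3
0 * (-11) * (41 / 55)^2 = 0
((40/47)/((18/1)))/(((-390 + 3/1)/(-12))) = 80/54567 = 0.00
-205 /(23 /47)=-9635 /23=-418.91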